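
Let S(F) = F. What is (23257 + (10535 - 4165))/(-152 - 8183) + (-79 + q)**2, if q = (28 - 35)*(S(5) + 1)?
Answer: 122003108/8335 ≈ 14637.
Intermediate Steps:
q = -42 (q = (28 - 35)*(5 + 1) = -7*6 = -42)
(23257 + (10535 - 4165))/(-152 - 8183) + (-79 + q)**2 = (23257 + (10535 - 4165))/(-152 - 8183) + (-79 - 42)**2 = (23257 + 6370)/(-8335) + (-121)**2 = 29627*(-1/8335) + 14641 = -29627/8335 + 14641 = 122003108/8335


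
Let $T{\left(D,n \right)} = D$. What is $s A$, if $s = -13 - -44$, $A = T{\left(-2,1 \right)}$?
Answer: $-62$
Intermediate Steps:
$A = -2$
$s = 31$ ($s = -13 + 44 = 31$)
$s A = 31 \left(-2\right) = -62$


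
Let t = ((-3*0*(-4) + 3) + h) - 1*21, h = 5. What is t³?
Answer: -2197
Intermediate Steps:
t = -13 (t = ((-3*0*(-4) + 3) + 5) - 1*21 = ((0*(-4) + 3) + 5) - 21 = ((0 + 3) + 5) - 21 = (3 + 5) - 21 = 8 - 21 = -13)
t³ = (-13)³ = -2197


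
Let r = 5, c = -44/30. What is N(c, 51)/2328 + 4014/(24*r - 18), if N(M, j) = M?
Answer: 11680553/296820 ≈ 39.352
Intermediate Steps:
c = -22/15 (c = -44*1/30 = -22/15 ≈ -1.4667)
N(c, 51)/2328 + 4014/(24*r - 18) = -22/15/2328 + 4014/(24*5 - 18) = -22/15*1/2328 + 4014/(120 - 18) = -11/17460 + 4014/102 = -11/17460 + 4014*(1/102) = -11/17460 + 669/17 = 11680553/296820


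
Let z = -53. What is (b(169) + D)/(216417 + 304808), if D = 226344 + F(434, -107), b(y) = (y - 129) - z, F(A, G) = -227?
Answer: 45242/104245 ≈ 0.43400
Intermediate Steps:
b(y) = -76 + y (b(y) = (y - 129) - 1*(-53) = (-129 + y) + 53 = -76 + y)
D = 226117 (D = 226344 - 227 = 226117)
(b(169) + D)/(216417 + 304808) = ((-76 + 169) + 226117)/(216417 + 304808) = (93 + 226117)/521225 = 226210*(1/521225) = 45242/104245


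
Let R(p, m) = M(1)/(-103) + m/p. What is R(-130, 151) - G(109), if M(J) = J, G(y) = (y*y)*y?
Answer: -17340453993/13390 ≈ -1.2950e+6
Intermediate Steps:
G(y) = y³ (G(y) = y²*y = y³)
R(p, m) = -1/103 + m/p (R(p, m) = 1/(-103) + m/p = 1*(-1/103) + m/p = -1/103 + m/p)
R(-130, 151) - G(109) = (151 - 1/103*(-130))/(-130) - 1*109³ = -(151 + 130/103)/130 - 1*1295029 = -1/130*15683/103 - 1295029 = -15683/13390 - 1295029 = -17340453993/13390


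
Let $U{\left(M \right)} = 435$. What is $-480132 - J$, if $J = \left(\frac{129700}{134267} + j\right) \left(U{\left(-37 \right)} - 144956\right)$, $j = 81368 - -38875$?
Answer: $\frac{2333197680799457}{134267} \approx 1.7377 \cdot 10^{10}$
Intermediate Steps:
$j = 120243$ ($j = 81368 + 38875 = 120243$)
$J = - \frac{2333262146682701}{134267}$ ($J = \left(\frac{129700}{134267} + 120243\right) \left(435 - 144956\right) = \left(129700 \cdot \frac{1}{134267} + 120243\right) \left(-144521\right) = \left(\frac{129700}{134267} + 120243\right) \left(-144521\right) = \frac{16144796581}{134267} \left(-144521\right) = - \frac{2333262146682701}{134267} \approx -1.7378 \cdot 10^{10}$)
$-480132 - J = -480132 - - \frac{2333262146682701}{134267} = -480132 + \frac{2333262146682701}{134267} = \frac{2333197680799457}{134267}$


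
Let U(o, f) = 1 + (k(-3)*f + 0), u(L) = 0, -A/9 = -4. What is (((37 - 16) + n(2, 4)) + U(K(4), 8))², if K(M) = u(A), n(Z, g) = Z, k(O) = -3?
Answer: 0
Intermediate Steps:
A = 36 (A = -9*(-4) = 36)
K(M) = 0
U(o, f) = 1 - 3*f (U(o, f) = 1 + (-3*f + 0) = 1 - 3*f)
(((37 - 16) + n(2, 4)) + U(K(4), 8))² = (((37 - 16) + 2) + (1 - 3*8))² = ((21 + 2) + (1 - 24))² = (23 - 23)² = 0² = 0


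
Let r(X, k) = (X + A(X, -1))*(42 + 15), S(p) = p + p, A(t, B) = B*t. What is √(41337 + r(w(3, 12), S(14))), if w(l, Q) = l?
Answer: 3*√4593 ≈ 203.31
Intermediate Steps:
S(p) = 2*p
r(X, k) = 0 (r(X, k) = (X - X)*(42 + 15) = 0*57 = 0)
√(41337 + r(w(3, 12), S(14))) = √(41337 + 0) = √41337 = 3*√4593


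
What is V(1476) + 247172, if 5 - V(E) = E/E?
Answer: 247176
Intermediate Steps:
V(E) = 4 (V(E) = 5 - E/E = 5 - 1*1 = 5 - 1 = 4)
V(1476) + 247172 = 4 + 247172 = 247176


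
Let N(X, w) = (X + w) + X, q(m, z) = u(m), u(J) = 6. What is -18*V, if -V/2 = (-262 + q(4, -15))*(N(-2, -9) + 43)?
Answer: -276480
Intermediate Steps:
q(m, z) = 6
N(X, w) = w + 2*X
V = 15360 (V = -2*(-262 + 6)*((-9 + 2*(-2)) + 43) = -(-512)*((-9 - 4) + 43) = -(-512)*(-13 + 43) = -(-512)*30 = -2*(-7680) = 15360)
-18*V = -18*15360 = -276480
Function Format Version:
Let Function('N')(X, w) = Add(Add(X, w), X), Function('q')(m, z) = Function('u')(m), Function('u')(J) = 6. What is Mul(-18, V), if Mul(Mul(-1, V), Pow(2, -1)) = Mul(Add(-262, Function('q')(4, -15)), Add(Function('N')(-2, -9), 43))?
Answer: -276480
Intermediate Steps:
Function('q')(m, z) = 6
Function('N')(X, w) = Add(w, Mul(2, X))
V = 15360 (V = Mul(-2, Mul(Add(-262, 6), Add(Add(-9, Mul(2, -2)), 43))) = Mul(-2, Mul(-256, Add(Add(-9, -4), 43))) = Mul(-2, Mul(-256, Add(-13, 43))) = Mul(-2, Mul(-256, 30)) = Mul(-2, -7680) = 15360)
Mul(-18, V) = Mul(-18, 15360) = -276480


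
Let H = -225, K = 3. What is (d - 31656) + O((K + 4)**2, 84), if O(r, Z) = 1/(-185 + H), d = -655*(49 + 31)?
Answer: -34462961/410 ≈ -84056.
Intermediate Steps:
d = -52400 (d = -655*80 = -52400)
O(r, Z) = -1/410 (O(r, Z) = 1/(-185 - 225) = 1/(-410) = -1/410)
(d - 31656) + O((K + 4)**2, 84) = (-52400 - 31656) - 1/410 = -84056 - 1/410 = -34462961/410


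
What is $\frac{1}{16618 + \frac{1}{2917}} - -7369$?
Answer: $\frac{357210118800}{48474707} \approx 7369.0$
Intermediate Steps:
$\frac{1}{16618 + \frac{1}{2917}} - -7369 = \frac{1}{16618 + \frac{1}{2917}} + 7369 = \frac{1}{\frac{48474707}{2917}} + 7369 = \frac{2917}{48474707} + 7369 = \frac{357210118800}{48474707}$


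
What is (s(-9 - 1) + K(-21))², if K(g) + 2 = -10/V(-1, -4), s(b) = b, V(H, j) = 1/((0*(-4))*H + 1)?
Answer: 484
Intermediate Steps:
V(H, j) = 1 (V(H, j) = 1/(0*H + 1) = 1/(0 + 1) = 1/1 = 1)
K(g) = -12 (K(g) = -2 - 10/1 = -2 - 10*1 = -2 - 10 = -12)
(s(-9 - 1) + K(-21))² = ((-9 - 1) - 12)² = (-10 - 12)² = (-22)² = 484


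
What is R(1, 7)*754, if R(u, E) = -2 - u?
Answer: -2262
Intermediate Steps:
R(1, 7)*754 = (-2 - 1*1)*754 = (-2 - 1)*754 = -3*754 = -2262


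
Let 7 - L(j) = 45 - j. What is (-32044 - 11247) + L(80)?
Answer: -43249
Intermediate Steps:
L(j) = -38 + j (L(j) = 7 - (45 - j) = 7 + (-45 + j) = -38 + j)
(-32044 - 11247) + L(80) = (-32044 - 11247) + (-38 + 80) = -43291 + 42 = -43249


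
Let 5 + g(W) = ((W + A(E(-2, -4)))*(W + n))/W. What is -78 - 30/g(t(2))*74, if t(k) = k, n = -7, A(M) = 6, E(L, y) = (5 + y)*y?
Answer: 54/5 ≈ 10.800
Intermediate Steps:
E(L, y) = y*(5 + y)
g(W) = -5 + (-7 + W)*(6 + W)/W (g(W) = -5 + ((W + 6)*(W - 7))/W = -5 + ((6 + W)*(-7 + W))/W = -5 + ((-7 + W)*(6 + W))/W = -5 + (-7 + W)*(6 + W)/W)
-78 - 30/g(t(2))*74 = -78 - 30/(-6 + 2 - 42/2)*74 = -78 - 30/(-6 + 2 - 42*1/2)*74 = -78 - 30/(-6 + 2 - 21)*74 = -78 - 30/(-25)*74 = -78 - 30*(-1/25)*74 = -78 + (6/5)*74 = -78 + 444/5 = 54/5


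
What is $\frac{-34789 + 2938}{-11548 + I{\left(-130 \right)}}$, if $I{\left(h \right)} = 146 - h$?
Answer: $\frac{31851}{11272} \approx 2.8257$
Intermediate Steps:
$\frac{-34789 + 2938}{-11548 + I{\left(-130 \right)}} = \frac{-34789 + 2938}{-11548 + \left(146 - -130\right)} = - \frac{31851}{-11548 + \left(146 + 130\right)} = - \frac{31851}{-11548 + 276} = - \frac{31851}{-11272} = \left(-31851\right) \left(- \frac{1}{11272}\right) = \frac{31851}{11272}$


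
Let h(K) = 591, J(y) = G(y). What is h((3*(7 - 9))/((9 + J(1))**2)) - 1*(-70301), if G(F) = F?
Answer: 70892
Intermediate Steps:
J(y) = y
h((3*(7 - 9))/((9 + J(1))**2)) - 1*(-70301) = 591 - 1*(-70301) = 591 + 70301 = 70892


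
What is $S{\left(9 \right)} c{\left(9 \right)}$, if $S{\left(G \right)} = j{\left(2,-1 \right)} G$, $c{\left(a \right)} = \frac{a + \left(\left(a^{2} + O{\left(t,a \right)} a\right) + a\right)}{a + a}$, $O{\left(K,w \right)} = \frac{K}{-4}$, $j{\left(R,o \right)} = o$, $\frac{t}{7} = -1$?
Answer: $- \frac{459}{8} \approx -57.375$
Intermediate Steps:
$t = -7$ ($t = 7 \left(-1\right) = -7$)
$O{\left(K,w \right)} = - \frac{K}{4}$ ($O{\left(K,w \right)} = K \left(- \frac{1}{4}\right) = - \frac{K}{4}$)
$c{\left(a \right)} = \frac{a^{2} + \frac{15 a}{4}}{2 a}$ ($c{\left(a \right)} = \frac{a + \left(\left(a^{2} + \left(- \frac{1}{4}\right) \left(-7\right) a\right) + a\right)}{a + a} = \frac{a + \left(\left(a^{2} + \frac{7 a}{4}\right) + a\right)}{2 a} = \left(a + \left(a^{2} + \frac{11 a}{4}\right)\right) \frac{1}{2 a} = \left(a^{2} + \frac{15 a}{4}\right) \frac{1}{2 a} = \frac{a^{2} + \frac{15 a}{4}}{2 a}$)
$S{\left(G \right)} = - G$
$S{\left(9 \right)} c{\left(9 \right)} = \left(-1\right) 9 \left(\frac{15}{8} + \frac{1}{2} \cdot 9\right) = - 9 \left(\frac{15}{8} + \frac{9}{2}\right) = \left(-9\right) \frac{51}{8} = - \frac{459}{8}$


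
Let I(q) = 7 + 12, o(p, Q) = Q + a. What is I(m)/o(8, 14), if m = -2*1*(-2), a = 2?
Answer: 19/16 ≈ 1.1875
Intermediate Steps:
m = 4 (m = -2*(-2) = 4)
o(p, Q) = 2 + Q (o(p, Q) = Q + 2 = 2 + Q)
I(q) = 19
I(m)/o(8, 14) = 19/(2 + 14) = 19/16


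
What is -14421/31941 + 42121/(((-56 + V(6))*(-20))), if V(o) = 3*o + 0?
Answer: 444808967/8091720 ≈ 54.971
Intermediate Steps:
V(o) = 3*o
-14421/31941 + 42121/(((-56 + V(6))*(-20))) = -14421/31941 + 42121/(((-56 + 3*6)*(-20))) = -14421*1/31941 + 42121/(((-56 + 18)*(-20))) = -4807/10647 + 42121/((-38*(-20))) = -4807/10647 + 42121/760 = 444808967/8091720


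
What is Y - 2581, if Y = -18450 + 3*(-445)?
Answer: -22366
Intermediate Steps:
Y = -19785 (Y = -18450 - 1335 = -19785)
Y - 2581 = -19785 - 2581 = -22366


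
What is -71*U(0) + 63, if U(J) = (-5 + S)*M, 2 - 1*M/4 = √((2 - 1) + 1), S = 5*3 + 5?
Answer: -8457 + 4260*√2 ≈ -2432.4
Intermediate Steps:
S = 20 (S = 15 + 5 = 20)
M = 8 - 4*√2 (M = 8 - 4*√((2 - 1) + 1) = 8 - 4*√(1 + 1) = 8 - 4*√2 ≈ 2.3431)
U(J) = 120 - 60*√2 (U(J) = (-5 + 20)*(8 - 4*√2) = 15*(8 - 4*√2) = 120 - 60*√2)
-71*U(0) + 63 = -71*(120 - 60*√2) + 63 = (-8520 + 4260*√2) + 63 = -8457 + 4260*√2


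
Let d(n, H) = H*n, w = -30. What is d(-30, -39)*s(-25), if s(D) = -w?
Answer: 35100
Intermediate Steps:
s(D) = 30 (s(D) = -1*(-30) = 30)
d(-30, -39)*s(-25) = -39*(-30)*30 = 1170*30 = 35100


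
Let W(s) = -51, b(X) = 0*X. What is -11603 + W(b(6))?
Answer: -11654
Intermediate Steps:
b(X) = 0
-11603 + W(b(6)) = -11603 - 51 = -11654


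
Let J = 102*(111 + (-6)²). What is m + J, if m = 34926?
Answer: 49920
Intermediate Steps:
J = 14994 (J = 102*(111 + 36) = 102*147 = 14994)
m + J = 34926 + 14994 = 49920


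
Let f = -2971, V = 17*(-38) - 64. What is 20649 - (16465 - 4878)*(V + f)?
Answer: 42672396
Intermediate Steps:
V = -710 (V = -646 - 64 = -710)
20649 - (16465 - 4878)*(V + f) = 20649 - (16465 - 4878)*(-710 - 2971) = 20649 - 11587*(-3681) = 20649 - 1*(-42651747) = 20649 + 42651747 = 42672396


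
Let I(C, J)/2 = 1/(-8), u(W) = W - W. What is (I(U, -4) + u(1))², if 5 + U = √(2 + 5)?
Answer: 1/16 ≈ 0.062500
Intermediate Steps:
u(W) = 0
U = -5 + √7 (U = -5 + √(2 + 5) = -5 + √7 ≈ -2.3542)
I(C, J) = -¼ (I(C, J) = 2/(-8) = 2*(-⅛) = -¼)
(I(U, -4) + u(1))² = (-¼ + 0)² = (-¼)² = 1/16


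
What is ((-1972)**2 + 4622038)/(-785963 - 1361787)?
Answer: -4255411/1073875 ≈ -3.9627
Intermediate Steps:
((-1972)**2 + 4622038)/(-785963 - 1361787) = (3888784 + 4622038)/(-2147750) = 8510822*(-1/2147750) = -4255411/1073875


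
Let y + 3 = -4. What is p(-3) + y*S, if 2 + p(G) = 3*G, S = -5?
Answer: 24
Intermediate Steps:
p(G) = -2 + 3*G
y = -7 (y = -3 - 4 = -7)
p(-3) + y*S = (-2 + 3*(-3)) - 7*(-5) = (-2 - 9) + 35 = -11 + 35 = 24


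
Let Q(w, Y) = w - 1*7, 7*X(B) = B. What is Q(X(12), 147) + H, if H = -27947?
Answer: -195666/7 ≈ -27952.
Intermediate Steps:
X(B) = B/7
Q(w, Y) = -7 + w (Q(w, Y) = w - 7 = -7 + w)
Q(X(12), 147) + H = (-7 + (⅐)*12) - 27947 = (-7 + 12/7) - 27947 = -37/7 - 27947 = -195666/7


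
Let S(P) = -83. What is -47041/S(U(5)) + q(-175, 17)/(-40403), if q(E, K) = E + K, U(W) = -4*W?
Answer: 1900610637/3353449 ≈ 566.76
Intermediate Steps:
-47041/S(U(5)) + q(-175, 17)/(-40403) = -47041/(-83) + (-175 + 17)/(-40403) = -47041*(-1/83) - 158*(-1/40403) = 47041/83 + 158/40403 = 1900610637/3353449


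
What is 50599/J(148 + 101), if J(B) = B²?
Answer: 50599/62001 ≈ 0.81610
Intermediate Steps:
50599/J(148 + 101) = 50599/((148 + 101)²) = 50599/(249²) = 50599/62001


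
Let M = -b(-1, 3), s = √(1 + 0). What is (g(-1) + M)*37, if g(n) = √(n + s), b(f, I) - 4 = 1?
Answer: -185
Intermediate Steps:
b(f, I) = 5 (b(f, I) = 4 + 1 = 5)
s = 1 (s = √1 = 1)
g(n) = √(1 + n) (g(n) = √(n + 1) = √(1 + n))
M = -5 (M = -1*5 = -5)
(g(-1) + M)*37 = (√(1 - 1) - 5)*37 = (√0 - 5)*37 = (0 - 5)*37 = -5*37 = -185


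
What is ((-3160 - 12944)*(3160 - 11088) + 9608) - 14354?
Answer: 127667766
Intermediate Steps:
((-3160 - 12944)*(3160 - 11088) + 9608) - 14354 = (-16104*(-7928) + 9608) - 14354 = (127672512 + 9608) - 14354 = 127682120 - 14354 = 127667766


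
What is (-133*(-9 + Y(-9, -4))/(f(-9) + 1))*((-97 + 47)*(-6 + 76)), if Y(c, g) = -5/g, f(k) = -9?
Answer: 3607625/8 ≈ 4.5095e+5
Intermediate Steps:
(-133*(-9 + Y(-9, -4))/(f(-9) + 1))*((-97 + 47)*(-6 + 76)) = (-133*(-9 - 5/(-4))/(-9 + 1))*((-97 + 47)*(-6 + 76)) = (-133*(-9 - 5*(-¼))/(-8))*(-50*70) = -133*(-9 + 5/4)*(-1)/8*(-3500) = -(-4123)*(-1)/(4*8)*(-3500) = -133*31/32*(-3500) = -4123/32*(-3500) = 3607625/8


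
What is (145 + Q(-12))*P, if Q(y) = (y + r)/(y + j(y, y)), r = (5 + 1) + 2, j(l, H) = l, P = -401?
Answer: -349271/6 ≈ -58212.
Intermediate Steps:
r = 8 (r = 6 + 2 = 8)
Q(y) = (8 + y)/(2*y) (Q(y) = (y + 8)/(y + y) = (8 + y)/((2*y)) = (8 + y)*(1/(2*y)) = (8 + y)/(2*y))
(145 + Q(-12))*P = (145 + (1/2)*(8 - 12)/(-12))*(-401) = (145 + (1/2)*(-1/12)*(-4))*(-401) = (145 + 1/6)*(-401) = (871/6)*(-401) = -349271/6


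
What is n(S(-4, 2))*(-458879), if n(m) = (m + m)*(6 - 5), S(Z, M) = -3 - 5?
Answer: 7342064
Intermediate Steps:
S(Z, M) = -8
n(m) = 2*m (n(m) = (2*m)*1 = 2*m)
n(S(-4, 2))*(-458879) = (2*(-8))*(-458879) = -16*(-458879) = 7342064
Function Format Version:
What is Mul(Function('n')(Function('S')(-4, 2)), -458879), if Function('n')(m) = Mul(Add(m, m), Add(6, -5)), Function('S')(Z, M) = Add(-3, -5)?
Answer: 7342064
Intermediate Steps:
Function('S')(Z, M) = -8
Function('n')(m) = Mul(2, m) (Function('n')(m) = Mul(Mul(2, m), 1) = Mul(2, m))
Mul(Function('n')(Function('S')(-4, 2)), -458879) = Mul(Mul(2, -8), -458879) = Mul(-16, -458879) = 7342064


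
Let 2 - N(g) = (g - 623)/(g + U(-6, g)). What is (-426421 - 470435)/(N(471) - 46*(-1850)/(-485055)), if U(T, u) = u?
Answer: -6829884447156/15123463 ≈ -4.5161e+5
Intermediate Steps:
N(g) = 2 - (-623 + g)/(2*g) (N(g) = 2 - (g - 623)/(g + g) = 2 - (-623 + g)/(2*g))
(-426421 - 470435)/(N(471) - 46*(-1850)/(-485055)) = (-426421 - 470435)/((½)*(623 + 3*471)/471 - 46*(-1850)/(-485055)) = -896856/((½)*(1/471)*(623 + 1413) + 85100*(-1/485055)) = -896856/((½)*(1/471)*2036 - 17020/97011) = -896856/(1018/471 - 17020/97011) = -896856/30246926/15230727 = -896856*15230727/30246926 = -6829884447156/15123463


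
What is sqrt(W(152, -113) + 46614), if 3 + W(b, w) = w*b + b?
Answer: sqrt(29587) ≈ 172.01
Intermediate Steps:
W(b, w) = -3 + b + b*w (W(b, w) = -3 + (w*b + b) = -3 + (b*w + b) = -3 + (b + b*w) = -3 + b + b*w)
sqrt(W(152, -113) + 46614) = sqrt((-3 + 152 + 152*(-113)) + 46614) = sqrt((-3 + 152 - 17176) + 46614) = sqrt(-17027 + 46614) = sqrt(29587)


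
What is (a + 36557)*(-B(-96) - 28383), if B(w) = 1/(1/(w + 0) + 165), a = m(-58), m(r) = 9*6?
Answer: -16458783790563/15839 ≈ -1.0391e+9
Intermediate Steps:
m(r) = 54
a = 54
B(w) = 1/(165 + 1/w) (B(w) = 1/(1/w + 165) = 1/(165 + 1/w))
(a + 36557)*(-B(-96) - 28383) = (54 + 36557)*(-(-96)/(1 + 165*(-96)) - 28383) = 36611*(-(-96)/(1 - 15840) - 28383) = 36611*(-(-96)/(-15839) - 28383) = 36611*(-(-96)*(-1)/15839 - 28383) = 36611*(-1*96/15839 - 28383) = 36611*(-96/15839 - 28383) = 36611*(-449558433/15839) = -16458783790563/15839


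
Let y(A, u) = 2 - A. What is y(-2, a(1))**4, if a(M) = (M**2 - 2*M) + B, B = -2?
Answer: 256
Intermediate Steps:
a(M) = -2 + M**2 - 2*M (a(M) = (M**2 - 2*M) - 2 = -2 + M**2 - 2*M)
y(-2, a(1))**4 = (2 - 1*(-2))**4 = (2 + 2)**4 = 4**4 = 256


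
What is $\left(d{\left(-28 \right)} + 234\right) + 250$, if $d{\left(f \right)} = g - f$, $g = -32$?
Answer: $480$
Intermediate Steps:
$d{\left(f \right)} = -32 - f$
$\left(d{\left(-28 \right)} + 234\right) + 250 = \left(\left(-32 - -28\right) + 234\right) + 250 = \left(\left(-32 + 28\right) + 234\right) + 250 = \left(-4 + 234\right) + 250 = 230 + 250 = 480$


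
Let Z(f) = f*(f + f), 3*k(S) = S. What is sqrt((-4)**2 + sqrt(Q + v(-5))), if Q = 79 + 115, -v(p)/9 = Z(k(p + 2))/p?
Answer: sqrt(400 + 10*sqrt(1235))/5 ≈ 5.4824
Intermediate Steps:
k(S) = S/3
Z(f) = 2*f**2 (Z(f) = f*(2*f) = 2*f**2)
v(p) = -18*(2/3 + p/3)**2/p (v(p) = -9*2*((p + 2)/3)**2/p = -9*2*((2 + p)/3)**2/p = -9*2*(2/3 + p/3)**2/p = -18*(2/3 + p/3)**2/p)
Q = 194
sqrt((-4)**2 + sqrt(Q + v(-5))) = sqrt((-4)**2 + sqrt(194 - 2*(2 - 5)**2/(-5))) = sqrt(16 + sqrt(194 - 2*(-1/5)*(-3)**2)) = sqrt(16 + sqrt(194 - 2*(-1/5)*9)) = sqrt(16 + sqrt(194 + 18/5)) = sqrt(16 + sqrt(988/5)) = sqrt(16 + 2*sqrt(1235)/5)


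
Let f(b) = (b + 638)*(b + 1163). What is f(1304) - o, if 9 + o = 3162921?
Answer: 1628002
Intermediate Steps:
f(b) = (638 + b)*(1163 + b)
o = 3162912 (o = -9 + 3162921 = 3162912)
f(1304) - o = (741994 + 1304**2 + 1801*1304) - 1*3162912 = (741994 + 1700416 + 2348504) - 3162912 = 4790914 - 3162912 = 1628002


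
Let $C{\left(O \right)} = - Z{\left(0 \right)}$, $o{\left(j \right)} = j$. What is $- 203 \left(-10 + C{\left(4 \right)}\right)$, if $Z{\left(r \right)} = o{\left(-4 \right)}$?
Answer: $1218$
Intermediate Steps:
$Z{\left(r \right)} = -4$
$C{\left(O \right)} = 4$ ($C{\left(O \right)} = \left(-1\right) \left(-4\right) = 4$)
$- 203 \left(-10 + C{\left(4 \right)}\right) = - 203 \left(-10 + 4\right) = \left(-203\right) \left(-6\right) = 1218$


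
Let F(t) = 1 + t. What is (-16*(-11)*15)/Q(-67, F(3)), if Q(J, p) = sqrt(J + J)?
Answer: -1320*I*sqrt(134)/67 ≈ -228.06*I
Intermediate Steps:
Q(J, p) = sqrt(2)*sqrt(J) (Q(J, p) = sqrt(2*J) = sqrt(2)*sqrt(J))
(-16*(-11)*15)/Q(-67, F(3)) = (-16*(-11)*15)/((sqrt(2)*sqrt(-67))) = (176*15)/((sqrt(2)*(I*sqrt(67)))) = 2640/((I*sqrt(134))) = 2640*(-I*sqrt(134)/134) = -1320*I*sqrt(134)/67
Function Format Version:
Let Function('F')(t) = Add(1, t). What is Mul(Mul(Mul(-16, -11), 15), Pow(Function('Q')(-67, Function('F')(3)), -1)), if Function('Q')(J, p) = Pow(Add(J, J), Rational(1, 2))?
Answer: Mul(Rational(-1320, 67), I, Pow(134, Rational(1, 2))) ≈ Mul(-228.06, I)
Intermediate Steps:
Function('Q')(J, p) = Mul(Pow(2, Rational(1, 2)), Pow(J, Rational(1, 2))) (Function('Q')(J, p) = Pow(Mul(2, J), Rational(1, 2)) = Mul(Pow(2, Rational(1, 2)), Pow(J, Rational(1, 2))))
Mul(Mul(Mul(-16, -11), 15), Pow(Function('Q')(-67, Function('F')(3)), -1)) = Mul(Mul(Mul(-16, -11), 15), Pow(Mul(Pow(2, Rational(1, 2)), Pow(-67, Rational(1, 2))), -1)) = Mul(Mul(176, 15), Pow(Mul(Pow(2, Rational(1, 2)), Mul(I, Pow(67, Rational(1, 2)))), -1)) = Mul(2640, Pow(Mul(I, Pow(134, Rational(1, 2))), -1)) = Mul(2640, Mul(Rational(-1, 134), I, Pow(134, Rational(1, 2)))) = Mul(Rational(-1320, 67), I, Pow(134, Rational(1, 2)))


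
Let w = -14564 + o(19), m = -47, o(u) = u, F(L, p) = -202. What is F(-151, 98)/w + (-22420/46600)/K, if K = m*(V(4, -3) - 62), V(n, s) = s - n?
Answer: 302009087/21980956710 ≈ 0.013740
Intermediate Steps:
K = 3243 (K = -47*((-3 - 1*4) - 62) = -47*((-3 - 4) - 62) = -47*(-7 - 62) = -47*(-69) = 3243)
w = -14545 (w = -14564 + 19 = -14545)
F(-151, 98)/w + (-22420/46600)/K = -202/(-14545) - 22420/46600/3243 = -202*(-1/14545) - 22420*1/46600*(1/3243) = 202/14545 - 1121/2330*1/3243 = 202/14545 - 1121/7556190 = 302009087/21980956710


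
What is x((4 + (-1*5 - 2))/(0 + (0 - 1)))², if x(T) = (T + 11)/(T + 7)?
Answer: 49/25 ≈ 1.9600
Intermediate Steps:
x(T) = (11 + T)/(7 + T)
x((4 + (-1*5 - 2))/(0 + (0 - 1)))² = ((11 + (4 + (-1*5 - 2))/(0 + (0 - 1)))/(7 + (4 + (-1*5 - 2))/(0 + (0 - 1))))² = ((11 + (4 + (-5 - 2))/(0 - 1))/(7 + (4 + (-5 - 2))/(0 - 1)))² = ((11 + (4 - 7)/(-1))/(7 + (4 - 7)/(-1)))² = ((11 - 3*(-1))/(7 - 3*(-1)))² = ((11 + 3)/(7 + 3))² = (14/10)² = ((⅒)*14)² = (7/5)² = 49/25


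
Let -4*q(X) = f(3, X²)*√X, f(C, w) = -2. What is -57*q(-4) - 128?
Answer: -128 - 57*I ≈ -128.0 - 57.0*I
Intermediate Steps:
q(X) = √X/2 (q(X) = -(-1)*√X/2 = √X/2)
-57*q(-4) - 128 = -57*√(-4)/2 - 128 = -57*2*I/2 - 128 = -57*I - 128 = -128 - 57*I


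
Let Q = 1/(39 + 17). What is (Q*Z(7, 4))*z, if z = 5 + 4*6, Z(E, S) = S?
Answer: 29/14 ≈ 2.0714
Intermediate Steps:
Q = 1/56 ≈ 0.017857
z = 29 (z = 5 + 24 = 29)
(Q*Z(7, 4))*z = ((1/56)*4)*29 = (1/14)*29 = 29/14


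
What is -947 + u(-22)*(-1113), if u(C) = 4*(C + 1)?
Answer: 92545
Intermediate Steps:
u(C) = 4 + 4*C (u(C) = 4*(1 + C) = 4 + 4*C)
-947 + u(-22)*(-1113) = -947 + (4 + 4*(-22))*(-1113) = -947 + (4 - 88)*(-1113) = -947 - 84*(-1113) = -947 + 93492 = 92545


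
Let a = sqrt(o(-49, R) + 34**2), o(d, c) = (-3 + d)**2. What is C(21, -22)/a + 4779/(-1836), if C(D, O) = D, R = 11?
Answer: -177/68 + 21*sqrt(965)/1930 ≈ -2.2649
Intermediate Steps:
a = 2*sqrt(965) (a = sqrt((-3 - 49)**2 + 34**2) = sqrt((-52)**2 + 1156) = sqrt(2704 + 1156) = sqrt(3860) = 2*sqrt(965) ≈ 62.129)
C(21, -22)/a + 4779/(-1836) = 21/((2*sqrt(965))) + 4779/(-1836) = 21*(sqrt(965)/1930) + 4779*(-1/1836) = 21*sqrt(965)/1930 - 177/68 = -177/68 + 21*sqrt(965)/1930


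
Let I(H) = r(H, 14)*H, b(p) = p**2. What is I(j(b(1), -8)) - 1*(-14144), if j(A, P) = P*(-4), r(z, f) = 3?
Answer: 14240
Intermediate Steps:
j(A, P) = -4*P
I(H) = 3*H
I(j(b(1), -8)) - 1*(-14144) = 3*(-4*(-8)) - 1*(-14144) = 3*32 + 14144 = 96 + 14144 = 14240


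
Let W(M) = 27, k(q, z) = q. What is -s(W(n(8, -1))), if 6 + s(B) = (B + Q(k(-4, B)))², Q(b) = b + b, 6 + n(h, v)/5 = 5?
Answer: -355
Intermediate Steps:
n(h, v) = -5 (n(h, v) = -30 + 5*5 = -30 + 25 = -5)
Q(b) = 2*b
s(B) = -6 + (-8 + B)² (s(B) = -6 + (B + 2*(-4))² = -6 + (B - 8)² = -6 + (-8 + B)²)
-s(W(n(8, -1))) = -(-6 + (-8 + 27)²) = -(-6 + 19²) = -(-6 + 361) = -1*355 = -355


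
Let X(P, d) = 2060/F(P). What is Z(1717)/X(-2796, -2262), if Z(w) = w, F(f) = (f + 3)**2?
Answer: 13394057733/2060 ≈ 6.5020e+6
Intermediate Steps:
F(f) = (3 + f)**2
X(P, d) = 2060/(3 + P)**2 (X(P, d) = 2060/((3 + P)**2) = 2060/(3 + P)**2)
Z(1717)/X(-2796, -2262) = 1717/((2060/(3 - 2796)**2)) = 1717/((2060/(-2793)**2)) = 1717/((2060*(1/7800849))) = 1717/(2060/7800849) = 1717*(7800849/2060) = 13394057733/2060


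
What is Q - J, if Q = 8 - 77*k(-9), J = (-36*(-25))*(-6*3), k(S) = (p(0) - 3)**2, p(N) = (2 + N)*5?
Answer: 12435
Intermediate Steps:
p(N) = 10 + 5*N
k(S) = 49 (k(S) = ((10 + 5*0) - 3)**2 = ((10 + 0) - 3)**2 = (10 - 3)**2 = 7**2 = 49)
J = -16200 (J = 900*(-18) = -16200)
Q = -3765 (Q = 8 - 77*49 = 8 - 3773 = -3765)
Q - J = -3765 - 1*(-16200) = -3765 + 16200 = 12435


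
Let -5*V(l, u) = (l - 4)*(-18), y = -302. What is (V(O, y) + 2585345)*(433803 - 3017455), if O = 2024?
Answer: -6698420097284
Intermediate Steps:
V(l, u) = -72/5 + 18*l/5 (V(l, u) = -(l - 4)*(-18)/5 = -(-4 + l)*(-18)/5 = -(72 - 18*l)/5 = -72/5 + 18*l/5)
(V(O, y) + 2585345)*(433803 - 3017455) = ((-72/5 + (18/5)*2024) + 2585345)*(433803 - 3017455) = ((-72/5 + 36432/5) + 2585345)*(-2583652) = (7272 + 2585345)*(-2583652) = 2592617*(-2583652) = -6698420097284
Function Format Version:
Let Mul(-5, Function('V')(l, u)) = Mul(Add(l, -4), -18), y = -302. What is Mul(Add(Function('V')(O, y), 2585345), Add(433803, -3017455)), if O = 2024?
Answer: -6698420097284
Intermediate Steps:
Function('V')(l, u) = Add(Rational(-72, 5), Mul(Rational(18, 5), l)) (Function('V')(l, u) = Mul(Rational(-1, 5), Mul(Add(l, -4), -18)) = Mul(Rational(-1, 5), Mul(Add(-4, l), -18)) = Mul(Rational(-1, 5), Add(72, Mul(-18, l))) = Add(Rational(-72, 5), Mul(Rational(18, 5), l)))
Mul(Add(Function('V')(O, y), 2585345), Add(433803, -3017455)) = Mul(Add(Add(Rational(-72, 5), Mul(Rational(18, 5), 2024)), 2585345), Add(433803, -3017455)) = Mul(Add(Add(Rational(-72, 5), Rational(36432, 5)), 2585345), -2583652) = Mul(Add(7272, 2585345), -2583652) = Mul(2592617, -2583652) = -6698420097284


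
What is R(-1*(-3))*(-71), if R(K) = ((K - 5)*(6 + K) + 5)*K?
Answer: 2769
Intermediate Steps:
R(K) = K*(5 + (-5 + K)*(6 + K)) (R(K) = ((-5 + K)*(6 + K) + 5)*K = (5 + (-5 + K)*(6 + K))*K = K*(5 + (-5 + K)*(6 + K)))
R(-1*(-3))*(-71) = ((-1*(-3))*(-25 - 1*(-3) + (-1*(-3))²))*(-71) = (3*(-25 + 3 + 3²))*(-71) = (3*(-25 + 3 + 9))*(-71) = (3*(-13))*(-71) = -39*(-71) = 2769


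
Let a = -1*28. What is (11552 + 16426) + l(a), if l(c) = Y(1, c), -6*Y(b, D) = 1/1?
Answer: 167867/6 ≈ 27978.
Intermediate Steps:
a = -28
Y(b, D) = -⅙ (Y(b, D) = -⅙/1 = -⅙*1 = -⅙)
l(c) = -⅙
(11552 + 16426) + l(a) = (11552 + 16426) - ⅙ = 27978 - ⅙ = 167867/6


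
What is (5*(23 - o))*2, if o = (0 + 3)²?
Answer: 140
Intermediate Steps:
o = 9 (o = 3² = 9)
(5*(23 - o))*2 = (5*(23 - 1*9))*2 = (5*(23 - 9))*2 = (5*14)*2 = 70*2 = 140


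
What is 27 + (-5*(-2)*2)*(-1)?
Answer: 7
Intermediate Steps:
27 + (-5*(-2)*2)*(-1) = 27 + (10*2)*(-1) = 27 + 20*(-1) = 27 - 20 = 7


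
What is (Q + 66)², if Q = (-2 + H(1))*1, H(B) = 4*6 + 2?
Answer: 8100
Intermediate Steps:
H(B) = 26 (H(B) = 24 + 2 = 26)
Q = 24 (Q = (-2 + 26)*1 = 24*1 = 24)
(Q + 66)² = (24 + 66)² = 90² = 8100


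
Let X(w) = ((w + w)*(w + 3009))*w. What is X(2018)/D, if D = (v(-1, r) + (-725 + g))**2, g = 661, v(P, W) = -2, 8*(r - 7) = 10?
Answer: 930526034/99 ≈ 9.3992e+6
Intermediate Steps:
r = 33/4 (r = 7 + (1/8)*10 = 7 + 5/4 = 33/4 ≈ 8.2500)
X(w) = 2*w**2*(3009 + w) (X(w) = ((2*w)*(3009 + w))*w = (2*w*(3009 + w))*w = 2*w**2*(3009 + w))
D = 4356 (D = (-2 + (-725 + 661))**2 = (-2 - 64)**2 = (-66)**2 = 4356)
X(2018)/D = (2*2018**2*(3009 + 2018))/4356 = (2*4072324*5027)*(1/4356) = 40943145496*(1/4356) = 930526034/99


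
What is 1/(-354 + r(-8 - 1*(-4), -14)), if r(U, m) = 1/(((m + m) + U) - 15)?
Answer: -47/16639 ≈ -0.0028247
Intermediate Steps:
r(U, m) = 1/(-15 + U + 2*m) (r(U, m) = 1/((2*m + U) - 15) = 1/((U + 2*m) - 15) = 1/(-15 + U + 2*m))
1/(-354 + r(-8 - 1*(-4), -14)) = 1/(-354 + 1/(-15 + (-8 - 1*(-4)) + 2*(-14))) = 1/(-354 + 1/(-15 + (-8 + 4) - 28)) = 1/(-354 + 1/(-15 - 4 - 28)) = 1/(-354 + 1/(-47)) = 1/(-354 - 1/47) = 1/(-16639/47) = -47/16639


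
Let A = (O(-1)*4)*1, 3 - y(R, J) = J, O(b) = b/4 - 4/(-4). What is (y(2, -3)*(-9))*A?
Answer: -162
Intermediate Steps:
O(b) = 1 + b/4 (O(b) = b*(¼) - 4*(-¼) = b/4 + 1 = 1 + b/4)
y(R, J) = 3 - J
A = 3 (A = ((1 + (¼)*(-1))*4)*1 = ((1 - ¼)*4)*1 = ((¾)*4)*1 = 3*1 = 3)
(y(2, -3)*(-9))*A = ((3 - 1*(-3))*(-9))*3 = ((3 + 3)*(-9))*3 = (6*(-9))*3 = -54*3 = -162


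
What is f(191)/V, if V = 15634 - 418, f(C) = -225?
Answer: -75/5072 ≈ -0.014787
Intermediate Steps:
V = 15216
f(191)/V = -225/15216 = -225*1/15216 = -75/5072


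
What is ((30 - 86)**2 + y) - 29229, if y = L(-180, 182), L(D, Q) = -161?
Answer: -26254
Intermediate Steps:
y = -161
((30 - 86)**2 + y) - 29229 = ((30 - 86)**2 - 161) - 29229 = ((-56)**2 - 161) - 29229 = (3136 - 161) - 29229 = 2975 - 29229 = -26254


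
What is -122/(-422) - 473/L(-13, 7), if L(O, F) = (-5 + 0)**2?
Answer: -98278/5275 ≈ -18.631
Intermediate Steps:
L(O, F) = 25 (L(O, F) = (-5)**2 = 25)
-122/(-422) - 473/L(-13, 7) = -122/(-422) - 473/25 = -122*(-1/422) - 473*1/25 = 61/211 - 473/25 = -98278/5275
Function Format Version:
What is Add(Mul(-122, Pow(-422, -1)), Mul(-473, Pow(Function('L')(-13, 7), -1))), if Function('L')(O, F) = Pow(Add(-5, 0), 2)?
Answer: Rational(-98278, 5275) ≈ -18.631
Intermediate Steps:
Function('L')(O, F) = 25 (Function('L')(O, F) = Pow(-5, 2) = 25)
Add(Mul(-122, Pow(-422, -1)), Mul(-473, Pow(Function('L')(-13, 7), -1))) = Add(Mul(-122, Pow(-422, -1)), Mul(-473, Pow(25, -1))) = Add(Mul(-122, Rational(-1, 422)), Mul(-473, Rational(1, 25))) = Add(Rational(61, 211), Rational(-473, 25)) = Rational(-98278, 5275)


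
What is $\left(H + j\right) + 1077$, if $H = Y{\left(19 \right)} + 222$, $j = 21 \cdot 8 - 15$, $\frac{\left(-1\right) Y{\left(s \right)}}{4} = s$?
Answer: $1376$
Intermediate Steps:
$Y{\left(s \right)} = - 4 s$
$j = 153$ ($j = 168 - 15 = 153$)
$H = 146$ ($H = \left(-4\right) 19 + 222 = -76 + 222 = 146$)
$\left(H + j\right) + 1077 = \left(146 + 153\right) + 1077 = 299 + 1077 = 1376$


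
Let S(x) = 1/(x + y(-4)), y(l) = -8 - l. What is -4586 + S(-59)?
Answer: -288919/63 ≈ -4586.0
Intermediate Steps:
S(x) = 1/(-4 + x) (S(x) = 1/(x + (-8 - 1*(-4))) = 1/(x + (-8 + 4)) = 1/(x - 4) = 1/(-4 + x))
-4586 + S(-59) = -4586 + 1/(-4 - 59) = -4586 + 1/(-63) = -4586 - 1/63 = -288919/63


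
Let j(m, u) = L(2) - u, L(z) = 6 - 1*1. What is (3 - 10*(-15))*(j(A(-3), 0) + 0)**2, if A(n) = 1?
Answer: 3825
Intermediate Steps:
L(z) = 5 (L(z) = 6 - 1 = 5)
j(m, u) = 5 - u
(3 - 10*(-15))*(j(A(-3), 0) + 0)**2 = (3 - 10*(-15))*((5 - 1*0) + 0)**2 = (3 + 150)*((5 + 0) + 0)**2 = 153*(5 + 0)**2 = 153*5**2 = 153*25 = 3825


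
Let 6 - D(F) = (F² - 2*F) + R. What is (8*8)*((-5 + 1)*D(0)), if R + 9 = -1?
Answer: -4096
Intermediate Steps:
R = -10 (R = -9 - 1 = -10)
D(F) = 16 - F² + 2*F (D(F) = 6 - ((F² - 2*F) - 10) = 6 - (-10 + F² - 2*F) = 6 + (10 - F² + 2*F) = 16 - F² + 2*F)
(8*8)*((-5 + 1)*D(0)) = (8*8)*((-5 + 1)*(16 - 1*0² + 2*0)) = 64*(-4*(16 - 1*0 + 0)) = 64*(-4*(16 + 0 + 0)) = 64*(-4*16) = 64*(-64) = -4096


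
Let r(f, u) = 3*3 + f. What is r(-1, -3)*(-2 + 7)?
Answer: 40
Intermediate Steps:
r(f, u) = 9 + f
r(-1, -3)*(-2 + 7) = (9 - 1)*(-2 + 7) = 8*5 = 40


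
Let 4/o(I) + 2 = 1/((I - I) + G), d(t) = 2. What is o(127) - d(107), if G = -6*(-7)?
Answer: -334/83 ≈ -4.0241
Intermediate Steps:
G = 42
o(I) = -168/83 (o(I) = 4/(-2 + 1/((I - I) + 42)) = 4/(-2 + 1/(0 + 42)) = 4/(-2 + 1/42) = 4/(-83/42) = 4*(-42/83) = -168/83)
o(127) - d(107) = -168/83 - 1*2 = -168/83 - 2 = -334/83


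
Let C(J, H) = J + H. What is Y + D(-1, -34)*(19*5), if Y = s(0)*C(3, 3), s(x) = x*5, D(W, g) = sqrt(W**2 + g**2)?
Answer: 95*sqrt(1157) ≈ 3231.4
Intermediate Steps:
s(x) = 5*x
C(J, H) = H + J
Y = 0 (Y = (5*0)*(3 + 3) = 0*6 = 0)
Y + D(-1, -34)*(19*5) = 0 + sqrt((-1)**2 + (-34)**2)*(19*5) = 0 + sqrt(1 + 1156)*95 = 0 + sqrt(1157)*95 = 0 + 95*sqrt(1157) = 95*sqrt(1157)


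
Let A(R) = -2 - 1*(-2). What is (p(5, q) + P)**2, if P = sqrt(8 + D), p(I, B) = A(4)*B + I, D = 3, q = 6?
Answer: (5 + sqrt(11))**2 ≈ 69.166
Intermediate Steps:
A(R) = 0 (A(R) = -2 + 2 = 0)
p(I, B) = I (p(I, B) = 0*B + I = 0 + I = I)
P = sqrt(11) (P = sqrt(8 + 3) = sqrt(11) ≈ 3.3166)
(p(5, q) + P)**2 = (5 + sqrt(11))**2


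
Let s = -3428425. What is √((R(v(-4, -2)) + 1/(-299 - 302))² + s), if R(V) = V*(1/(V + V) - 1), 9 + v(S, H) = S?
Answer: 5*I*√198125556123/1202 ≈ 1851.6*I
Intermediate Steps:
v(S, H) = -9 + S
R(V) = V*(-1 + 1/(2*V)) (R(V) = V*(1/(2*V) - 1) = V*(-1 + 1/(2*V)))
√((R(v(-4, -2)) + 1/(-299 - 302))² + s) = √(((½ - (-9 - 4)) + 1/(-299 - 302))² - 3428425) = √(((½ - 1*(-13)) + 1/(-601))² - 3428425) = √(((½ + 13) - 1/601)² - 3428425) = √((27/2 - 1/601)² - 3428425) = √((16225/1202)² - 3428425) = √(263250625/1444804 - 3428425) = √(-4953138903075/1444804) = 5*I*√198125556123/1202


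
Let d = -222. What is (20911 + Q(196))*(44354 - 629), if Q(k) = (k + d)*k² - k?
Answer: -42767466225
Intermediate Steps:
Q(k) = -k + k²*(-222 + k) (Q(k) = (k - 222)*k² - k = (-222 + k)*k² - k = k²*(-222 + k) - k = -k + k²*(-222 + k))
(20911 + Q(196))*(44354 - 629) = (20911 + 196*(-1 + 196² - 222*196))*(44354 - 629) = (20911 + 196*(-1 + 38416 - 43512))*43725 = (20911 + 196*(-5097))*43725 = (20911 - 999012)*43725 = -978101*43725 = -42767466225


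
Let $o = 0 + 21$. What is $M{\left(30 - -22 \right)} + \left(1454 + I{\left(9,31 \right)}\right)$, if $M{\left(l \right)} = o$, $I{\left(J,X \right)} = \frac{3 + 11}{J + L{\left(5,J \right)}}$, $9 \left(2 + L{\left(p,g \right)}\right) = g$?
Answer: $\frac{5907}{4} \approx 1476.8$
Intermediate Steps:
$L{\left(p,g \right)} = -2 + \frac{g}{9}$
$I{\left(J,X \right)} = \frac{14}{-2 + \frac{10 J}{9}}$ ($I{\left(J,X \right)} = \frac{3 + 11}{J + \left(-2 + \frac{J}{9}\right)} = \frac{14}{-2 + \frac{10 J}{9}}$)
$o = 21$
$M{\left(l \right)} = 21$
$M{\left(30 - -22 \right)} + \left(1454 + I{\left(9,31 \right)}\right) = 21 + \left(1454 + \frac{63}{-9 + 5 \cdot 9}\right) = 21 + \left(1454 + \frac{63}{-9 + 45}\right) = 21 + \left(1454 + \frac{63}{36}\right) = 21 + \left(1454 + 63 \cdot \frac{1}{36}\right) = 21 + \left(1454 + \frac{7}{4}\right) = 21 + \frac{5823}{4} = \frac{5907}{4}$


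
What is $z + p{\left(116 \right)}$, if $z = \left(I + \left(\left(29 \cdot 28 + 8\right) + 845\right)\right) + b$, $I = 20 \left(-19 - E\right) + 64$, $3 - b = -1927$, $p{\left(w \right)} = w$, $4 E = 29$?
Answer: $3250$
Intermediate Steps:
$E = \frac{29}{4}$ ($E = \frac{1}{4} \cdot 29 = \frac{29}{4} \approx 7.25$)
$b = 1930$ ($b = 3 - -1927 = 3 + 1927 = 1930$)
$I = -461$ ($I = 20 \left(-19 - \frac{29}{4}\right) + 64 = 20 \left(- \frac{105}{4}\right) + 64 = -525 + 64 = -461$)
$z = 3134$ ($z = \left(-461 + \left(\left(29 \cdot 28 + 8\right) + 845\right)\right) + 1930 = \left(-461 + \left(\left(812 + 8\right) + 845\right)\right) + 1930 = \left(-461 + \left(820 + 845\right)\right) + 1930 = \left(-461 + 1665\right) + 1930 = 1204 + 1930 = 3134$)
$z + p{\left(116 \right)} = 3134 + 116 = 3250$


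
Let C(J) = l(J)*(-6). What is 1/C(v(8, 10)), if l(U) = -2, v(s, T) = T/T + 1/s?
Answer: 1/12 ≈ 0.083333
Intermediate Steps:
v(s, T) = 1 + 1/s
C(J) = 12 (C(J) = -2*(-6) = 12)
1/C(v(8, 10)) = 1/12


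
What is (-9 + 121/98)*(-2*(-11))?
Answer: -8371/49 ≈ -170.84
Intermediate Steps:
(-9 + 121/98)*(-2*(-11)) = (-9 + 121*(1/98))*22 = (-9 + 121/98)*22 = -761/98*22 = -8371/49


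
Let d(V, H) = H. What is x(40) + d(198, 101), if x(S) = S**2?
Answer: 1701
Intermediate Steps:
x(40) + d(198, 101) = 40**2 + 101 = 1600 + 101 = 1701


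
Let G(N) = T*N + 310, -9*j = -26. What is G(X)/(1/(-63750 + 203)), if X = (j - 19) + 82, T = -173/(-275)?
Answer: -5025059903/225 ≈ -2.2334e+7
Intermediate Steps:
j = 26/9 (j = -1/9*(-26) = 26/9 ≈ 2.8889)
T = 173/275 (T = -173*(-1/275) = 173/275 ≈ 0.62909)
X = 593/9 (X = (26/9 - 19) + 82 = -145/9 + 82 = 593/9 ≈ 65.889)
G(N) = 310 + 173*N/275 (G(N) = 173*N/275 + 310 = 310 + 173*N/275)
G(X)/(1/(-63750 + 203)) = (310 + (173/275)*(593/9))/(1/(-63750 + 203)) = (310 + 102589/2475)/(1/(-63547)) = 869839/(2475*(-1/63547)) = (869839/2475)*(-63547) = -5025059903/225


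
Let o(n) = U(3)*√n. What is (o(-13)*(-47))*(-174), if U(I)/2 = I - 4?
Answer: -16356*I*√13 ≈ -58972.0*I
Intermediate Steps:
U(I) = -8 + 2*I (U(I) = 2*(I - 4) = 2*(-4 + I) = -8 + 2*I)
o(n) = -2*√n (o(n) = (-8 + 2*3)*√n = (-8 + 6)*√n = -2*√n)
(o(-13)*(-47))*(-174) = (-2*I*√13*(-47))*(-174) = (94*I*√13)*(-174) = -16356*I*√13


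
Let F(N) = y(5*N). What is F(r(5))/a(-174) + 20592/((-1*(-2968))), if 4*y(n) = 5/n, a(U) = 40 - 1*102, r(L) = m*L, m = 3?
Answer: 9574909/1380120 ≈ 6.9377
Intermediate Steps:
r(L) = 3*L
a(U) = -62 (a(U) = 40 - 102 = -62)
y(n) = 5/(4*n) (y(n) = (5/n)/4 = 5/(4*n))
F(N) = 1/(4*N) (F(N) = 5/(4*((5*N))) = 5*(1/(5*N))/4 = 1/(4*N))
F(r(5))/a(-174) + 20592/((-1*(-2968))) = (1/(4*((3*5))))/(-62) + 20592/((-1*(-2968))) = ((1/4)/15)*(-1/62) + 20592/2968 = ((1/4)*(1/15))*(-1/62) + 20592*(1/2968) = (1/60)*(-1/62) + 2574/371 = -1/3720 + 2574/371 = 9574909/1380120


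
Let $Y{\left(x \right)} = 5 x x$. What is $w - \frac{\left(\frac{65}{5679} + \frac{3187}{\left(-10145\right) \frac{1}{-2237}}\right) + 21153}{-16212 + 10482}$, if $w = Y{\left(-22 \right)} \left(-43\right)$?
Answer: $- \frac{34351558423953359}{330125097150} \approx -1.0406 \cdot 10^{5}$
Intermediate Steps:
$Y{\left(x \right)} = 5 x^{2}$
$w = -104060$ ($w = 5 \left(-22\right)^{2} \left(-43\right) = 5 \cdot 484 \left(-43\right) = 2420 \left(-43\right) = -104060$)
$w - \frac{\left(\frac{65}{5679} + \frac{3187}{\left(-10145\right) \frac{1}{-2237}}\right) + 21153}{-16212 + 10482} = -104060 - \frac{\left(\frac{65}{5679} + \frac{3187}{\left(-10145\right) \frac{1}{-2237}}\right) + 21153}{-16212 + 10482} = -104060 - \frac{\left(65 \cdot \frac{1}{5679} + \frac{3187}{\left(-10145\right) \left(- \frac{1}{2237}\right)}\right) + 21153}{-5730} = -104060 - \left(\left(\frac{65}{5679} + \frac{3187}{\frac{10145}{2237}}\right) + 21153\right) \left(- \frac{1}{5730}\right) = -104060 - \left(\left(\frac{65}{5679} + 3187 \cdot \frac{2237}{10145}\right) + 21153\right) \left(- \frac{1}{5730}\right) = -104060 - \left(\left(\frac{65}{5679} + \frac{7129319}{10145}\right) + 21153\right) \left(- \frac{1}{5730}\right) = -104060 - \left(\frac{40488062026}{57613455} + 21153\right) \left(- \frac{1}{5730}\right) = -104060 - \frac{1259185475641}{57613455} \left(- \frac{1}{5730}\right) = -104060 - - \frac{1259185475641}{330125097150} = -104060 + \frac{1259185475641}{330125097150} = - \frac{34351558423953359}{330125097150}$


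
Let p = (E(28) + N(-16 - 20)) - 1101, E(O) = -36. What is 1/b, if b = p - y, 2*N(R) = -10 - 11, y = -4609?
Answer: 2/6923 ≈ 0.00028889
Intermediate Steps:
N(R) = -21/2 (N(R) = (-10 - 11)/2 = (1/2)*(-21) = -21/2)
p = -2295/2 (p = (-36 - 21/2) - 1101 = -93/2 - 1101 = -2295/2 ≈ -1147.5)
b = 6923/2 (b = -2295/2 - 1*(-4609) = -2295/2 + 4609 = 6923/2 ≈ 3461.5)
1/b = 1/(6923/2) = 2/6923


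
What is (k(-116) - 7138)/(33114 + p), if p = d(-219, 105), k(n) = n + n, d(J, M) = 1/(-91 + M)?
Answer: -103180/463597 ≈ -0.22256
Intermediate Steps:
k(n) = 2*n
p = 1/14 (p = 1/(-91 + 105) = 1/14 ≈ 0.071429)
(k(-116) - 7138)/(33114 + p) = (2*(-116) - 7138)/(33114 + 1/14) = (-232 - 7138)/(463597/14) = -7370*14/463597 = -103180/463597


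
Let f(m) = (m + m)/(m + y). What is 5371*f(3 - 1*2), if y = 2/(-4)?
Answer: 21484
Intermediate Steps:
y = -½ (y = 2*(-¼) = -½ ≈ -0.50000)
f(m) = 2*m/(-½ + m) (f(m) = (m + m)/(m - ½) = (2*m)/(-½ + m) = 2*m/(-½ + m))
5371*f(3 - 1*2) = 5371*(4*(3 - 1*2)/(-1 + 2*(3 - 1*2))) = 5371*(4*(3 - 2)/(-1 + 2*(3 - 2))) = 5371*(4*1/(-1 + 2*1)) = 5371*(4*1/(-1 + 2)) = 5371*(4*1/1) = 5371*(4*1*1) = 5371*4 = 21484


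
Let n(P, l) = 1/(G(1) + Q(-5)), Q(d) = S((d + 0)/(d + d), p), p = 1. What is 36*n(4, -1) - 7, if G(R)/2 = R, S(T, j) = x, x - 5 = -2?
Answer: ⅕ ≈ 0.20000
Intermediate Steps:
x = 3 (x = 5 - 2 = 3)
S(T, j) = 3
G(R) = 2*R
Q(d) = 3
n(P, l) = ⅕ (n(P, l) = 1/(2*1 + 3) = 1/(2 + 3) = 1/5 = ⅕)
36*n(4, -1) - 7 = 36*(⅕) - 7 = 36/5 - 7 = ⅕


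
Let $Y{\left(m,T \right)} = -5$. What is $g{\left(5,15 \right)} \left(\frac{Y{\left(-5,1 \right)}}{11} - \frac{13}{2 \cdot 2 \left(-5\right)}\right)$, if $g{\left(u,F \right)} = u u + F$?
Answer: $\frac{86}{11} \approx 7.8182$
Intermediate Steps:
$g{\left(u,F \right)} = F + u^{2}$ ($g{\left(u,F \right)} = u^{2} + F = F + u^{2}$)
$g{\left(5,15 \right)} \left(\frac{Y{\left(-5,1 \right)}}{11} - \frac{13}{2 \cdot 2 \left(-5\right)}\right) = \left(15 + 5^{2}\right) \left(- \frac{5}{11} - \frac{13}{2 \cdot 2 \left(-5\right)}\right) = \left(15 + 25\right) \left(\left(-5\right) \frac{1}{11} - \frac{13}{4 \left(-5\right)}\right) = 40 \left(- \frac{5}{11} - \frac{13}{-20}\right) = 40 \left(- \frac{5}{11} - - \frac{13}{20}\right) = 40 \left(- \frac{5}{11} + \frac{13}{20}\right) = 40 \cdot \frac{43}{220} = \frac{86}{11}$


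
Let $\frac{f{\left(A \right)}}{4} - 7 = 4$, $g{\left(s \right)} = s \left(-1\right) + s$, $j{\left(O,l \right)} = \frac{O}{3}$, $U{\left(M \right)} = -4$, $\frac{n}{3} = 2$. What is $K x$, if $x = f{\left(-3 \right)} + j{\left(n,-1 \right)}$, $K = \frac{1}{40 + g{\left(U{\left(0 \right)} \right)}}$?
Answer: $\frac{23}{20} \approx 1.15$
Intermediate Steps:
$n = 6$ ($n = 3 \cdot 2 = 6$)
$j{\left(O,l \right)} = \frac{O}{3}$ ($j{\left(O,l \right)} = O \frac{1}{3} = \frac{O}{3}$)
$g{\left(s \right)} = 0$ ($g{\left(s \right)} = - s + s = 0$)
$f{\left(A \right)} = 44$ ($f{\left(A \right)} = 28 + 4 \cdot 4 = 28 + 16 = 44$)
$K = \frac{1}{40}$ ($K = \frac{1}{40 + 0} = \frac{1}{40} \approx 0.025$)
$x = 46$ ($x = 44 + \frac{1}{3} \cdot 6 = 44 + 2 = 46$)
$K x = \frac{1}{40} \cdot 46 = \frac{23}{20}$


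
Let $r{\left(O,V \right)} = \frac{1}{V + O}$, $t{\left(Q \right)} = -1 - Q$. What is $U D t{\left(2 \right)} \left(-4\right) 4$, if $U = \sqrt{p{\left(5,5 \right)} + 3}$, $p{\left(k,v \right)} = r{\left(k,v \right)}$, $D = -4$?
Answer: $- \frac{96 \sqrt{310}}{5} \approx -338.05$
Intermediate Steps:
$r{\left(O,V \right)} = \frac{1}{O + V}$
$p{\left(k,v \right)} = \frac{1}{k + v}$
$U = \frac{\sqrt{310}}{10}$ ($U = \sqrt{\frac{1}{5 + 5} + 3} = \sqrt{\frac{1}{10} + 3} = \sqrt{\frac{31}{10}} = \frac{\sqrt{310}}{10} \approx 1.7607$)
$U D t{\left(2 \right)} \left(-4\right) 4 = \frac{\sqrt{310}}{10} \left(-4\right) \left(-1 - 2\right) \left(-4\right) 4 = - \frac{2 \sqrt{310}}{5} \left(-1 - 2\right) \left(-4\right) 4 = - \frac{2 \sqrt{310}}{5} \left(-3\right) \left(-4\right) 4 = \frac{6 \sqrt{310}}{5} \left(-4\right) 4 = - \frac{24 \sqrt{310}}{5} \cdot 4 = - \frac{96 \sqrt{310}}{5}$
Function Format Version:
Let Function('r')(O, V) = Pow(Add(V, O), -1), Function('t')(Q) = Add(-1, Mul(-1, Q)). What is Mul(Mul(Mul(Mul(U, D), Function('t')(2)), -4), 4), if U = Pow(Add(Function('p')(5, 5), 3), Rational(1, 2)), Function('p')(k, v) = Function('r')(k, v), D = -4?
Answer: Mul(Rational(-96, 5), Pow(310, Rational(1, 2))) ≈ -338.05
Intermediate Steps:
Function('r')(O, V) = Pow(Add(O, V), -1)
Function('p')(k, v) = Pow(Add(k, v), -1)
U = Mul(Rational(1, 10), Pow(310, Rational(1, 2))) (U = Pow(Add(Pow(Add(5, 5), -1), 3), Rational(1, 2)) = Pow(Add(Pow(10, -1), 3), Rational(1, 2)) = Pow(Add(Rational(1, 10), 3), Rational(1, 2)) = Pow(Rational(31, 10), Rational(1, 2)) = Mul(Rational(1, 10), Pow(310, Rational(1, 2))) ≈ 1.7607)
Mul(Mul(Mul(Mul(U, D), Function('t')(2)), -4), 4) = Mul(Mul(Mul(Mul(Mul(Rational(1, 10), Pow(310, Rational(1, 2))), -4), Add(-1, Mul(-1, 2))), -4), 4) = Mul(Mul(Mul(Mul(Rational(-2, 5), Pow(310, Rational(1, 2))), Add(-1, -2)), -4), 4) = Mul(Mul(Mul(Mul(Rational(-2, 5), Pow(310, Rational(1, 2))), -3), -4), 4) = Mul(Mul(Mul(Rational(6, 5), Pow(310, Rational(1, 2))), -4), 4) = Mul(Mul(Rational(-24, 5), Pow(310, Rational(1, 2))), 4) = Mul(Rational(-96, 5), Pow(310, Rational(1, 2)))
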